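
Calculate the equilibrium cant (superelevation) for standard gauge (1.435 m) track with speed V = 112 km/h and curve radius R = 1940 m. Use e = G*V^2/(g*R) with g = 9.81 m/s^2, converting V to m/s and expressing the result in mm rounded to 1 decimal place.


Convert speed: V = 112 / 3.6 = 31.1111 m/s
Apply formula: e = 1.435 * 31.1111^2 / (9.81 * 1940)
e = 1.435 * 967.9012 / 19031.4
e = 0.072981 m = 73.0 mm

73.0


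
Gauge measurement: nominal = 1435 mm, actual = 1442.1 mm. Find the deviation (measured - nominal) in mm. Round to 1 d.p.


Deviation = measured - nominal
Deviation = 1442.1 - 1435
Deviation = 7.1 mm

7.1


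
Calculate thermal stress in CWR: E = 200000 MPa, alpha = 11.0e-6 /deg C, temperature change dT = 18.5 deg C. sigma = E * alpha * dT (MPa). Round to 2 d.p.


sigma = E * alpha * dT
sigma = 200000 * 11.0e-6 * 18.5
sigma = 2.2 * 18.5
sigma = 40.70 MPa

40.70


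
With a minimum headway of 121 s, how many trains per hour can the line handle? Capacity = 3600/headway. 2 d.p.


Capacity = 3600 / headway
Capacity = 3600 / 121
Capacity = 29.75 trains/hour

29.75


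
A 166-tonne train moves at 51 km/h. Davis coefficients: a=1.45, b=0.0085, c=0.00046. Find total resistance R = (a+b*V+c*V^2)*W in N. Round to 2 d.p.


b*V = 0.0085 * 51 = 0.4335
c*V^2 = 0.00046 * 2601 = 1.19646
R_per_t = 1.45 + 0.4335 + 1.19646 = 3.07996 N/t
R_total = 3.07996 * 166 = 511.27 N

511.27


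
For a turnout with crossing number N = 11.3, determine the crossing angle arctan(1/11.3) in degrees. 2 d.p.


1/N = 1/11.3 = 0.088496
angle = arctan(0.088496) = 0.088266 rad
angle = 0.088266 * 180/pi = 5.06 degrees

5.06


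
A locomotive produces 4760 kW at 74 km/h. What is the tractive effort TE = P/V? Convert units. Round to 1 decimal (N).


Convert: P = 4760 kW = 4760000 W
V = 74 / 3.6 = 20.5556 m/s
TE = 4760000 / 20.5556
TE = 231567.6 N

231567.6


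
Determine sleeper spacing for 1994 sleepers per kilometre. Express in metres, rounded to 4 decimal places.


Spacing = 1000 m / number of sleepers
Spacing = 1000 / 1994
Spacing = 0.5015 m

0.5015


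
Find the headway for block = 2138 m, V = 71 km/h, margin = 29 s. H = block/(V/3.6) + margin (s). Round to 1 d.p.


V = 71 / 3.6 = 19.7222 m/s
Block traversal time = 2138 / 19.7222 = 108.4056 s
Headway = 108.4056 + 29
Headway = 137.4 s

137.4


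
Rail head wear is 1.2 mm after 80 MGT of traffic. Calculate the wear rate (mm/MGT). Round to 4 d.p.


Wear rate = total wear / cumulative tonnage
Rate = 1.2 / 80
Rate = 0.0150 mm/MGT

0.0150


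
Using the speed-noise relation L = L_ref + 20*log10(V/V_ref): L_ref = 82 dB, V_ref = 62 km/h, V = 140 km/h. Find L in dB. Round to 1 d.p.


V/V_ref = 140 / 62 = 2.258065
log10(2.258065) = 0.353736
20 * 0.353736 = 7.0747
L = 82 + 7.0747 = 89.1 dB

89.1


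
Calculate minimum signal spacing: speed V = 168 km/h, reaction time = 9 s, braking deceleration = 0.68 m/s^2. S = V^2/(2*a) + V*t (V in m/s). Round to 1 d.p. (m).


V = 168 / 3.6 = 46.6667 m/s
Braking distance = 46.6667^2 / (2*0.68) = 1601.3072 m
Sighting distance = 46.6667 * 9 = 420.0 m
S = 1601.3072 + 420.0 = 2021.3 m

2021.3


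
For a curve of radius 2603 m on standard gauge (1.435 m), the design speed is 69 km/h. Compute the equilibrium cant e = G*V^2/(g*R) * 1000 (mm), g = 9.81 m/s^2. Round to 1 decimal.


Convert speed: V = 69 / 3.6 = 19.1667 m/s
Apply formula: e = 1.435 * 19.1667^2 / (9.81 * 2603)
e = 1.435 * 367.3611 / 25535.43
e = 0.020644 m = 20.6 mm

20.6


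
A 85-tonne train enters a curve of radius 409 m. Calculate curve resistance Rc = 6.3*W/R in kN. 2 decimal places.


Rc = 6.3 * W / R
Rc = 6.3 * 85 / 409
Rc = 535.5 / 409
Rc = 1.31 kN

1.31


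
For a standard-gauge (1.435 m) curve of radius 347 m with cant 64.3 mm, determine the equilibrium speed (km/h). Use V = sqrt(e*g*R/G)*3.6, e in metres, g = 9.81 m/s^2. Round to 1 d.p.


Convert cant: e = 64.3 mm = 0.0643 m
V_ms = sqrt(0.0643 * 9.81 * 347 / 1.435)
V_ms = sqrt(152.530802) = 12.3503 m/s
V = 12.3503 * 3.6 = 44.5 km/h

44.5


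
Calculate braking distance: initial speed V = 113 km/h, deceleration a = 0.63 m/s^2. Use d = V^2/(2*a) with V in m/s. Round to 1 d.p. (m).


Convert speed: V = 113 / 3.6 = 31.3889 m/s
V^2 = 985.2623
d = 985.2623 / (2 * 0.63)
d = 985.2623 / 1.26
d = 782.0 m

782.0


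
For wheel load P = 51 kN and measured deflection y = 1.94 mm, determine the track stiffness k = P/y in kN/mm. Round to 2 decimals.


Track stiffness k = P / y
k = 51 / 1.94
k = 26.29 kN/mm

26.29


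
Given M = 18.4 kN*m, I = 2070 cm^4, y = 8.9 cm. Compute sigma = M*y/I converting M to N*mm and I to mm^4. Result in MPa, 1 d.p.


Convert units:
M = 18.4 kN*m = 18400000 N*mm
y = 8.9 cm = 89 mm
I = 2070 cm^4 = 20700000 mm^4
sigma = 18400000 * 89 / 20700000
sigma = 79.1 MPa

79.1


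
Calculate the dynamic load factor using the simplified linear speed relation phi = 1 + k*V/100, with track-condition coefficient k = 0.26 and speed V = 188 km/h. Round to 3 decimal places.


phi = 1 + k * V / 100
phi = 1 + 0.26 * 188 / 100
phi = 1 + 0.4888
phi = 1.489

1.489


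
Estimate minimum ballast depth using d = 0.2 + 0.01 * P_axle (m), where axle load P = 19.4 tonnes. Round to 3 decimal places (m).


d = 0.2 + 0.01 * 19.4
d = 0.2 + 0.194
d = 0.394 m

0.394


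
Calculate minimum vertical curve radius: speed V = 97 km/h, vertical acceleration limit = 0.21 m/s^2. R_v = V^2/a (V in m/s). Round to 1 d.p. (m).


Convert speed: V = 97 / 3.6 = 26.9444 m/s
V^2 = 726.0031 m^2/s^2
R_v = 726.0031 / 0.21
R_v = 3457.2 m

3457.2


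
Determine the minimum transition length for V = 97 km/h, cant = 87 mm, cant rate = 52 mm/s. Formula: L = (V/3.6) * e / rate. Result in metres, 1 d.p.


Convert speed: V = 97 / 3.6 = 26.9444 m/s
L = 26.9444 * 87 / 52
L = 2344.1667 / 52
L = 45.1 m

45.1


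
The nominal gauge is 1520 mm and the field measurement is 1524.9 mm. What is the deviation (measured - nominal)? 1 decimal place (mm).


Deviation = measured - nominal
Deviation = 1524.9 - 1520
Deviation = 4.9 mm

4.9


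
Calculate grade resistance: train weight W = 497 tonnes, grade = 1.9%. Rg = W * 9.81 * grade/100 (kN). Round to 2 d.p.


Rg = W * 9.81 * grade / 100
Rg = 497 * 9.81 * 1.9 / 100
Rg = 4875.57 * 0.019
Rg = 92.64 kN

92.64


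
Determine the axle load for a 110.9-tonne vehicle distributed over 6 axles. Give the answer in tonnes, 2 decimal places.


Load per axle = total weight / number of axles
Load = 110.9 / 6
Load = 18.48 tonnes

18.48


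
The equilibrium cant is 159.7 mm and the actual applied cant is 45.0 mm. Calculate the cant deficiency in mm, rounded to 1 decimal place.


Cant deficiency = equilibrium cant - actual cant
CD = 159.7 - 45.0
CD = 114.7 mm

114.7


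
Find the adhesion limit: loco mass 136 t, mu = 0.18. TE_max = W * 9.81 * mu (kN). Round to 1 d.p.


TE_max = W * g * mu
TE_max = 136 * 9.81 * 0.18
TE_max = 1334.16 * 0.18
TE_max = 240.1 kN

240.1


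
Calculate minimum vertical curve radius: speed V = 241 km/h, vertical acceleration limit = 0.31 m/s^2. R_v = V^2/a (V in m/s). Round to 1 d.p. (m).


Convert speed: V = 241 / 3.6 = 66.9444 m/s
V^2 = 4481.5586 m^2/s^2
R_v = 4481.5586 / 0.31
R_v = 14456.6 m

14456.6


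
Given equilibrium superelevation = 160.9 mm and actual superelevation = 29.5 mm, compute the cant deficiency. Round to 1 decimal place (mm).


Cant deficiency = equilibrium cant - actual cant
CD = 160.9 - 29.5
CD = 131.4 mm

131.4


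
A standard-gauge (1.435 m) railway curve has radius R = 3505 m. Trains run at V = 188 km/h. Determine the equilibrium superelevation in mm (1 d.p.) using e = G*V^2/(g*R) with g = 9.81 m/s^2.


Convert speed: V = 188 / 3.6 = 52.2222 m/s
Apply formula: e = 1.435 * 52.2222^2 / (9.81 * 3505)
e = 1.435 * 2727.1605 / 34384.05
e = 0.113817 m = 113.8 mm

113.8


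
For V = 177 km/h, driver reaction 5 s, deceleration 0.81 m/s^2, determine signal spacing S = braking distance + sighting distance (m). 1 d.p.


V = 177 / 3.6 = 49.1667 m/s
Braking distance = 49.1667^2 / (2*0.81) = 1492.1982 m
Sighting distance = 49.1667 * 5 = 245.8333 m
S = 1492.1982 + 245.8333 = 1738.0 m

1738.0


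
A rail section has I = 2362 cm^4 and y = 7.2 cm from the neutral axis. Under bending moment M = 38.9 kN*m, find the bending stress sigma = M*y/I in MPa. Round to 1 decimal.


Convert units:
M = 38.9 kN*m = 38900000 N*mm
y = 7.2 cm = 72 mm
I = 2362 cm^4 = 23620000 mm^4
sigma = 38900000 * 72 / 23620000
sigma = 118.6 MPa

118.6


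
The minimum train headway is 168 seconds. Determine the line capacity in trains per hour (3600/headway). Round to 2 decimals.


Capacity = 3600 / headway
Capacity = 3600 / 168
Capacity = 21.43 trains/hour

21.43


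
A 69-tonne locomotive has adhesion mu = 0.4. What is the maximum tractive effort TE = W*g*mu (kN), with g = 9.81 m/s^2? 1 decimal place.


TE_max = W * g * mu
TE_max = 69 * 9.81 * 0.4
TE_max = 676.89 * 0.4
TE_max = 270.8 kN

270.8


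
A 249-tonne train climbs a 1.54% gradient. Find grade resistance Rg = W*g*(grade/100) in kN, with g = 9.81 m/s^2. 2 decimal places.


Rg = W * 9.81 * grade / 100
Rg = 249 * 9.81 * 1.54 / 100
Rg = 2442.69 * 0.0154
Rg = 37.62 kN

37.62


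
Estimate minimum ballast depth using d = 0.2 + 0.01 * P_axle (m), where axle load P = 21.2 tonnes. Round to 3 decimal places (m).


d = 0.2 + 0.01 * 21.2
d = 0.2 + 0.212
d = 0.412 m

0.412


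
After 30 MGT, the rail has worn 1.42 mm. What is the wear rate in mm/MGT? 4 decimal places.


Wear rate = total wear / cumulative tonnage
Rate = 1.42 / 30
Rate = 0.0473 mm/MGT

0.0473


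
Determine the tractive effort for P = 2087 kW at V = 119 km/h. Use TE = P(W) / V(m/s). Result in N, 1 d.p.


Convert: P = 2087 kW = 2087000 W
V = 119 / 3.6 = 33.0556 m/s
TE = 2087000 / 33.0556
TE = 63136.1 N

63136.1


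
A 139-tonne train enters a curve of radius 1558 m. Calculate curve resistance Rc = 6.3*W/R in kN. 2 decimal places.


Rc = 6.3 * W / R
Rc = 6.3 * 139 / 1558
Rc = 875.7 / 1558
Rc = 0.56 kN

0.56


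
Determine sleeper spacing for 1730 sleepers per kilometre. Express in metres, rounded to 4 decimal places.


Spacing = 1000 m / number of sleepers
Spacing = 1000 / 1730
Spacing = 0.5780 m

0.5780


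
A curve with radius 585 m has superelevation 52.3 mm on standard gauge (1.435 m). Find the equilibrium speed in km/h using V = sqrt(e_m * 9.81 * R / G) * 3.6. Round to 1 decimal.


Convert cant: e = 52.3 mm = 0.0523 m
V_ms = sqrt(0.0523 * 9.81 * 585 / 1.435)
V_ms = sqrt(209.158087) = 14.4623 m/s
V = 14.4623 * 3.6 = 52.1 km/h

52.1


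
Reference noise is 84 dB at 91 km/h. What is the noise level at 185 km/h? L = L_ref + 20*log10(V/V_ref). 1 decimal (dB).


V/V_ref = 185 / 91 = 2.032967
log10(2.032967) = 0.30813
20 * 0.30813 = 6.1626
L = 84 + 6.1626 = 90.2 dB

90.2


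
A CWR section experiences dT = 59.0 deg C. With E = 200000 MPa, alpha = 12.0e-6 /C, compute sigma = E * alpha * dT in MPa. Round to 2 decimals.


sigma = E * alpha * dT
sigma = 200000 * 12.0e-6 * 59.0
sigma = 2.4 * 59.0
sigma = 141.60 MPa

141.60


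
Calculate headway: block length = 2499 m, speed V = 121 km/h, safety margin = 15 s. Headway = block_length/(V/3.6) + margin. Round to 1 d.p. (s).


V = 121 / 3.6 = 33.6111 m/s
Block traversal time = 2499 / 33.6111 = 74.3504 s
Headway = 74.3504 + 15
Headway = 89.4 s

89.4


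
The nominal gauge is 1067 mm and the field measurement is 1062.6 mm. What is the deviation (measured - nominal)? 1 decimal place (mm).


Deviation = measured - nominal
Deviation = 1062.6 - 1067
Deviation = -4.4 mm

-4.4


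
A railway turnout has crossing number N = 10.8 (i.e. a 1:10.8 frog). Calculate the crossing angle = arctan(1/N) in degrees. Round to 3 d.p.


1/N = 1/10.8 = 0.092593
angle = arctan(0.092593) = 0.092329 rad
angle = 0.092329 * 180/pi = 5.290 degrees

5.290


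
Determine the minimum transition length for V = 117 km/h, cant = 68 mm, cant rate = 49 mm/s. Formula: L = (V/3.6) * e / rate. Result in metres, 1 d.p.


Convert speed: V = 117 / 3.6 = 32.5 m/s
L = 32.5 * 68 / 49
L = 2210.0 / 49
L = 45.1 m

45.1


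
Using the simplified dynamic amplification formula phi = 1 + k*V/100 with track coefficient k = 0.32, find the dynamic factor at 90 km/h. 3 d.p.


phi = 1 + k * V / 100
phi = 1 + 0.32 * 90 / 100
phi = 1 + 0.288
phi = 1.288

1.288


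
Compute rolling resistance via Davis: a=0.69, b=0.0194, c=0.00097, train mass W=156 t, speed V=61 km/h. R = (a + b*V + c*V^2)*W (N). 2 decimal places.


b*V = 0.0194 * 61 = 1.1834
c*V^2 = 0.00097 * 3721 = 3.60937
R_per_t = 0.69 + 1.1834 + 3.60937 = 5.48277 N/t
R_total = 5.48277 * 156 = 855.31 N

855.31


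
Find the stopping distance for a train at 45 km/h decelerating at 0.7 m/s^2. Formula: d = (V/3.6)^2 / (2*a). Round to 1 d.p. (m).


Convert speed: V = 45 / 3.6 = 12.5 m/s
V^2 = 156.25
d = 156.25 / (2 * 0.7)
d = 156.25 / 1.4
d = 111.6 m

111.6


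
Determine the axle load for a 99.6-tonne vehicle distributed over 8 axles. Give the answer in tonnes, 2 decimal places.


Load per axle = total weight / number of axles
Load = 99.6 / 8
Load = 12.45 tonnes

12.45


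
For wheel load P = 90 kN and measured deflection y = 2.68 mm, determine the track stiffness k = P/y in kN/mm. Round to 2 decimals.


Track stiffness k = P / y
k = 90 / 2.68
k = 33.58 kN/mm

33.58


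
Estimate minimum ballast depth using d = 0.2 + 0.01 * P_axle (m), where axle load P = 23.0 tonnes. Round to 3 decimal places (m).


d = 0.2 + 0.01 * 23.0
d = 0.2 + 0.23
d = 0.430 m

0.430


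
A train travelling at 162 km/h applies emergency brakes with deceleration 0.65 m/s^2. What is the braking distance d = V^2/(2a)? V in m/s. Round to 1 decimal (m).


Convert speed: V = 162 / 3.6 = 45.0 m/s
V^2 = 2025.0
d = 2025.0 / (2 * 0.65)
d = 2025.0 / 1.3
d = 1557.7 m

1557.7


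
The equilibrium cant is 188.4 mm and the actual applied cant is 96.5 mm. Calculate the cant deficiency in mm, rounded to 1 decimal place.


Cant deficiency = equilibrium cant - actual cant
CD = 188.4 - 96.5
CD = 91.9 mm

91.9


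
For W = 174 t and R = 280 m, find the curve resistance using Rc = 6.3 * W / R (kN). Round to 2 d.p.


Rc = 6.3 * W / R
Rc = 6.3 * 174 / 280
Rc = 1096.2 / 280
Rc = 3.92 kN

3.92


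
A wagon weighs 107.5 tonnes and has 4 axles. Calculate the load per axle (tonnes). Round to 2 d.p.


Load per axle = total weight / number of axles
Load = 107.5 / 4
Load = 26.88 tonnes

26.88


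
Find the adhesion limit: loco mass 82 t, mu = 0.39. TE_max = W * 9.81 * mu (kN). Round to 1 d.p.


TE_max = W * g * mu
TE_max = 82 * 9.81 * 0.39
TE_max = 804.42 * 0.39
TE_max = 313.7 kN

313.7


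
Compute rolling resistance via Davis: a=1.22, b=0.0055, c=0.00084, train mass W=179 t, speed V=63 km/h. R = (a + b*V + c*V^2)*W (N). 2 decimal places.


b*V = 0.0055 * 63 = 0.3465
c*V^2 = 0.00084 * 3969 = 3.33396
R_per_t = 1.22 + 0.3465 + 3.33396 = 4.90046 N/t
R_total = 4.90046 * 179 = 877.18 N

877.18


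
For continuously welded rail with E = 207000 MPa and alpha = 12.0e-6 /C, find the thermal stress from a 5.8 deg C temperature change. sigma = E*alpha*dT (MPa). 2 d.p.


sigma = E * alpha * dT
sigma = 207000 * 12.0e-6 * 5.8
sigma = 2.484 * 5.8
sigma = 14.41 MPa

14.41


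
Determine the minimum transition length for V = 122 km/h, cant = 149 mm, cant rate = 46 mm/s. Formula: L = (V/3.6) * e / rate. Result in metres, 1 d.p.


Convert speed: V = 122 / 3.6 = 33.8889 m/s
L = 33.8889 * 149 / 46
L = 5049.4444 / 46
L = 109.8 m

109.8


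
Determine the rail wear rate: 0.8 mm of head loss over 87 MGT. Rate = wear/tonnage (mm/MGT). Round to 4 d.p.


Wear rate = total wear / cumulative tonnage
Rate = 0.8 / 87
Rate = 0.0092 mm/MGT

0.0092


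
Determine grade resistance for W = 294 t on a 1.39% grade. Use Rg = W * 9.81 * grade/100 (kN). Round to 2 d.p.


Rg = W * 9.81 * grade / 100
Rg = 294 * 9.81 * 1.39 / 100
Rg = 2884.14 * 0.0139
Rg = 40.09 kN

40.09


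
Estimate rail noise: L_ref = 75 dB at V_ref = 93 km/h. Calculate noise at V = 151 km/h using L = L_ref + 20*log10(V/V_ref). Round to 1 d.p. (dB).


V/V_ref = 151 / 93 = 1.623656
log10(1.623656) = 0.210494
20 * 0.210494 = 4.2099
L = 75 + 4.2099 = 79.2 dB

79.2


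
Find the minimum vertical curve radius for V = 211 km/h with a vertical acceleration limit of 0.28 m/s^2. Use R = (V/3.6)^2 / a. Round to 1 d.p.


Convert speed: V = 211 / 3.6 = 58.6111 m/s
V^2 = 3435.2623 m^2/s^2
R_v = 3435.2623 / 0.28
R_v = 12268.8 m

12268.8


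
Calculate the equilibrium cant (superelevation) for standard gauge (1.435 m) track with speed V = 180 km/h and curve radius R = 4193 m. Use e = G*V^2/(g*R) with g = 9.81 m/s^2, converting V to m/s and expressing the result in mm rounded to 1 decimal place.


Convert speed: V = 180 / 3.6 = 50.0 m/s
Apply formula: e = 1.435 * 50.0^2 / (9.81 * 4193)
e = 1.435 * 2500.0 / 41133.33
e = 0.087216 m = 87.2 mm

87.2


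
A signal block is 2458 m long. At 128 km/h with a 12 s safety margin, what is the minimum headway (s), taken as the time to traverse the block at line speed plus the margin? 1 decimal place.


V = 128 / 3.6 = 35.5556 m/s
Block traversal time = 2458 / 35.5556 = 69.1312 s
Headway = 69.1312 + 12
Headway = 81.1 s

81.1


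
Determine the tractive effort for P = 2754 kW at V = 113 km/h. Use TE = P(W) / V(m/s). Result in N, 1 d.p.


Convert: P = 2754 kW = 2754000 W
V = 113 / 3.6 = 31.3889 m/s
TE = 2754000 / 31.3889
TE = 87738.1 N

87738.1


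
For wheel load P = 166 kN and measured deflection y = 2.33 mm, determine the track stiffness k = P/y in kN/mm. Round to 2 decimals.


Track stiffness k = P / y
k = 166 / 2.33
k = 71.24 kN/mm

71.24


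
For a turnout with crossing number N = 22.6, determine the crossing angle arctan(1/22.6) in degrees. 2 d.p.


1/N = 1/22.6 = 0.044248
angle = arctan(0.044248) = 0.044219 rad
angle = 0.044219 * 180/pi = 2.53 degrees

2.53


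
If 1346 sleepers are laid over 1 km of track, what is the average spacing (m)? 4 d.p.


Spacing = 1000 m / number of sleepers
Spacing = 1000 / 1346
Spacing = 0.7429 m

0.7429


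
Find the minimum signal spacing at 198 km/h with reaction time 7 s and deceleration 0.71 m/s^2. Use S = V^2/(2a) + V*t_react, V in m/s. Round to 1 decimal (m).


V = 198 / 3.6 = 55.0 m/s
Braking distance = 55.0^2 / (2*0.71) = 2130.2817 m
Sighting distance = 55.0 * 7 = 385.0 m
S = 2130.2817 + 385.0 = 2515.3 m

2515.3


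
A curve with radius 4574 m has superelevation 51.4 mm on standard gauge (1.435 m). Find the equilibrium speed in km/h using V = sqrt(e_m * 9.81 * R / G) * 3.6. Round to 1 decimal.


Convert cant: e = 51.4 mm = 0.0514 m
V_ms = sqrt(0.0514 * 9.81 * 4574 / 1.435)
V_ms = sqrt(1607.223914) = 40.0902 m/s
V = 40.0902 * 3.6 = 144.3 km/h

144.3


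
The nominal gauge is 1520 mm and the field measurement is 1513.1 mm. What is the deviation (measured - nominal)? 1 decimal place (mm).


Deviation = measured - nominal
Deviation = 1513.1 - 1520
Deviation = -6.9 mm

-6.9


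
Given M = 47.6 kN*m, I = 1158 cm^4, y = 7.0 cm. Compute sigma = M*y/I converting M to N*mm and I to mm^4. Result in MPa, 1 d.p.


Convert units:
M = 47.6 kN*m = 47600000 N*mm
y = 7.0 cm = 70 mm
I = 1158 cm^4 = 11580000 mm^4
sigma = 47600000 * 70 / 11580000
sigma = 287.7 MPa

287.7


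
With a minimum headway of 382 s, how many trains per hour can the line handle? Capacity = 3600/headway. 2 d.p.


Capacity = 3600 / headway
Capacity = 3600 / 382
Capacity = 9.42 trains/hour

9.42


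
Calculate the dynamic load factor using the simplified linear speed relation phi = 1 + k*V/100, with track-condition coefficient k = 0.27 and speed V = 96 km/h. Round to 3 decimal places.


phi = 1 + k * V / 100
phi = 1 + 0.27 * 96 / 100
phi = 1 + 0.2592
phi = 1.259

1.259


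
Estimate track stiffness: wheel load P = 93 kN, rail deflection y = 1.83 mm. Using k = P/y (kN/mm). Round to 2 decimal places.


Track stiffness k = P / y
k = 93 / 1.83
k = 50.82 kN/mm

50.82


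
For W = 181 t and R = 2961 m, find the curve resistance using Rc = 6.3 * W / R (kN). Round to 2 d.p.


Rc = 6.3 * W / R
Rc = 6.3 * 181 / 2961
Rc = 1140.3 / 2961
Rc = 0.39 kN

0.39


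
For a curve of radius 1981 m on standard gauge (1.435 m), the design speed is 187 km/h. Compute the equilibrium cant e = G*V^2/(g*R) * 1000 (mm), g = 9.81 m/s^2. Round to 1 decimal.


Convert speed: V = 187 / 3.6 = 51.9444 m/s
Apply formula: e = 1.435 * 51.9444^2 / (9.81 * 1981)
e = 1.435 * 2698.2253 / 19433.61
e = 0.19924 m = 199.2 mm

199.2


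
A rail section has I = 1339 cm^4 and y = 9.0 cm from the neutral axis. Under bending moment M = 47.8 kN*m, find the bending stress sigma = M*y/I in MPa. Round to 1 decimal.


Convert units:
M = 47.8 kN*m = 47800000 N*mm
y = 9.0 cm = 90 mm
I = 1339 cm^4 = 13390000 mm^4
sigma = 47800000 * 90 / 13390000
sigma = 321.3 MPa

321.3


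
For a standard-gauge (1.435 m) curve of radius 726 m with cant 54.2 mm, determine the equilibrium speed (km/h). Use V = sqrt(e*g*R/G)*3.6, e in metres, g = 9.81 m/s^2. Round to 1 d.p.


Convert cant: e = 54.2 mm = 0.0542 m
V_ms = sqrt(0.0542 * 9.81 * 726 / 1.435)
V_ms = sqrt(269.000454) = 16.4012 m/s
V = 16.4012 * 3.6 = 59.0 km/h

59.0


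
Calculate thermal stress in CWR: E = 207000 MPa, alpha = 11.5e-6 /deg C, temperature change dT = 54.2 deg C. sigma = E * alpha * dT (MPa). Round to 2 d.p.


sigma = E * alpha * dT
sigma = 207000 * 11.5e-6 * 54.2
sigma = 2.3805 * 54.2
sigma = 129.02 MPa

129.02


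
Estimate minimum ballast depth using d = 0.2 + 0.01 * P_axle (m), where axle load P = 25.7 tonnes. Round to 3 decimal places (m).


d = 0.2 + 0.01 * 25.7
d = 0.2 + 0.257
d = 0.457 m

0.457


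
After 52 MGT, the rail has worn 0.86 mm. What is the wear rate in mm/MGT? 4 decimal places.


Wear rate = total wear / cumulative tonnage
Rate = 0.86 / 52
Rate = 0.0165 mm/MGT

0.0165


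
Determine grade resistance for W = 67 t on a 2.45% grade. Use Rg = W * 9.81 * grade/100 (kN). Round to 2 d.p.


Rg = W * 9.81 * grade / 100
Rg = 67 * 9.81 * 2.45 / 100
Rg = 657.27 * 0.0245
Rg = 16.10 kN

16.10


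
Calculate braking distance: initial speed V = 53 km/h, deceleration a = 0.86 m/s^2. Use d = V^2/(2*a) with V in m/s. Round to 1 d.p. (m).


Convert speed: V = 53 / 3.6 = 14.7222 m/s
V^2 = 216.7438
d = 216.7438 / (2 * 0.86)
d = 216.7438 / 1.72
d = 126.0 m

126.0


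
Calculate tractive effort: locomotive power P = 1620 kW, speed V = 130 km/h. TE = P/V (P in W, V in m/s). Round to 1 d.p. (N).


Convert: P = 1620 kW = 1620000 W
V = 130 / 3.6 = 36.1111 m/s
TE = 1620000 / 36.1111
TE = 44861.5 N

44861.5


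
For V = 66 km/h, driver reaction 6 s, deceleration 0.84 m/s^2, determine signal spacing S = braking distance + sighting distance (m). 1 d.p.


V = 66 / 3.6 = 18.3333 m/s
Braking distance = 18.3333^2 / (2*0.84) = 200.0661 m
Sighting distance = 18.3333 * 6 = 110.0 m
S = 200.0661 + 110.0 = 310.1 m

310.1


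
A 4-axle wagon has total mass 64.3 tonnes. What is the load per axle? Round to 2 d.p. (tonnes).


Load per axle = total weight / number of axles
Load = 64.3 / 4
Load = 16.08 tonnes

16.08


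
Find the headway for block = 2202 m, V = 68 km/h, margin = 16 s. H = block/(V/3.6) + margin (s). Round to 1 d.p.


V = 68 / 3.6 = 18.8889 m/s
Block traversal time = 2202 / 18.8889 = 116.5765 s
Headway = 116.5765 + 16
Headway = 132.6 s

132.6


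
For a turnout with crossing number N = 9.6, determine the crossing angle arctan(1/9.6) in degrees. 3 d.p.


1/N = 1/9.6 = 0.104167
angle = arctan(0.104167) = 0.103792 rad
angle = 0.103792 * 180/pi = 5.947 degrees

5.947


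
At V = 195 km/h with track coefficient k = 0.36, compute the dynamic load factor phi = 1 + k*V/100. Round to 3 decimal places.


phi = 1 + k * V / 100
phi = 1 + 0.36 * 195 / 100
phi = 1 + 0.702
phi = 1.702

1.702


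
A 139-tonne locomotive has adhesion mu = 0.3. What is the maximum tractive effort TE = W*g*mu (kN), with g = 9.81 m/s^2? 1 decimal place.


TE_max = W * g * mu
TE_max = 139 * 9.81 * 0.3
TE_max = 1363.59 * 0.3
TE_max = 409.1 kN

409.1


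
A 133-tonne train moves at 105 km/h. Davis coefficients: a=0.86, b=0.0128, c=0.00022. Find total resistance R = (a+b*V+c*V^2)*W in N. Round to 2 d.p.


b*V = 0.0128 * 105 = 1.344
c*V^2 = 0.00022 * 11025 = 2.4255
R_per_t = 0.86 + 1.344 + 2.4255 = 4.6295 N/t
R_total = 4.6295 * 133 = 615.72 N

615.72


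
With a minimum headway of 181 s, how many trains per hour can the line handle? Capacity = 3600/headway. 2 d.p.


Capacity = 3600 / headway
Capacity = 3600 / 181
Capacity = 19.89 trains/hour

19.89


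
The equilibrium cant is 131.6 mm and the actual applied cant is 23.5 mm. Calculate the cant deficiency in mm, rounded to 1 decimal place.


Cant deficiency = equilibrium cant - actual cant
CD = 131.6 - 23.5
CD = 108.1 mm

108.1


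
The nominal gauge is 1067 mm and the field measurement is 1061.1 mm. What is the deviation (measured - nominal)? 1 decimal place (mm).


Deviation = measured - nominal
Deviation = 1061.1 - 1067
Deviation = -5.9 mm

-5.9


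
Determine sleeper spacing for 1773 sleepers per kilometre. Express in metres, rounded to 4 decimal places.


Spacing = 1000 m / number of sleepers
Spacing = 1000 / 1773
Spacing = 0.5640 m

0.5640


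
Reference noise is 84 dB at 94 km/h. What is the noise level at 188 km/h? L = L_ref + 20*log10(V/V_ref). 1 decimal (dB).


V/V_ref = 188 / 94 = 2.0
log10(2.0) = 0.30103
20 * 0.30103 = 6.0206
L = 84 + 6.0206 = 90.0 dB

90.0


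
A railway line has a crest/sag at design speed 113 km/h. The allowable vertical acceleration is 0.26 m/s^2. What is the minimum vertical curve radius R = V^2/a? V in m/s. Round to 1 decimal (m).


Convert speed: V = 113 / 3.6 = 31.3889 m/s
V^2 = 985.2623 m^2/s^2
R_v = 985.2623 / 0.26
R_v = 3789.5 m

3789.5


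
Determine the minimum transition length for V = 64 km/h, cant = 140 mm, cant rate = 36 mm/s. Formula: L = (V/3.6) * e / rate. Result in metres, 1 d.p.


Convert speed: V = 64 / 3.6 = 17.7778 m/s
L = 17.7778 * 140 / 36
L = 2488.8889 / 36
L = 69.1 m

69.1


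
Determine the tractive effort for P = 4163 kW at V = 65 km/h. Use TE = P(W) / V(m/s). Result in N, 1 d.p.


Convert: P = 4163 kW = 4163000 W
V = 65 / 3.6 = 18.0556 m/s
TE = 4163000 / 18.0556
TE = 230566.2 N

230566.2


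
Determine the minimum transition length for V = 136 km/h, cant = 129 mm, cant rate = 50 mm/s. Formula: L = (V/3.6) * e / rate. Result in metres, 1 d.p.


Convert speed: V = 136 / 3.6 = 37.7778 m/s
L = 37.7778 * 129 / 50
L = 4873.3333 / 50
L = 97.5 m

97.5


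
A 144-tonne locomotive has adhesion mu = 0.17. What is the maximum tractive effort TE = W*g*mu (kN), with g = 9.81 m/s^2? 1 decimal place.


TE_max = W * g * mu
TE_max = 144 * 9.81 * 0.17
TE_max = 1412.64 * 0.17
TE_max = 240.1 kN

240.1


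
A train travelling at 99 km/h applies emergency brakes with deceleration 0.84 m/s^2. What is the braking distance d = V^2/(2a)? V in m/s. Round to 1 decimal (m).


Convert speed: V = 99 / 3.6 = 27.5 m/s
V^2 = 756.25
d = 756.25 / (2 * 0.84)
d = 756.25 / 1.68
d = 450.1 m

450.1


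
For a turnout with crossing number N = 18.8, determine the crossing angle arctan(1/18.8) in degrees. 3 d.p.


1/N = 1/18.8 = 0.053191
angle = arctan(0.053191) = 0.053141 rad
angle = 0.053141 * 180/pi = 3.045 degrees

3.045


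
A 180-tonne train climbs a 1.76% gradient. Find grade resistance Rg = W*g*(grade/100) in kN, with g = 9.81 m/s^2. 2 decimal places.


Rg = W * 9.81 * grade / 100
Rg = 180 * 9.81 * 1.76 / 100
Rg = 1765.8 * 0.0176
Rg = 31.08 kN

31.08


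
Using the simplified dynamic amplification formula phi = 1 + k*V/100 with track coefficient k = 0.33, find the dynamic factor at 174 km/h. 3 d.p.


phi = 1 + k * V / 100
phi = 1 + 0.33 * 174 / 100
phi = 1 + 0.5742
phi = 1.574

1.574


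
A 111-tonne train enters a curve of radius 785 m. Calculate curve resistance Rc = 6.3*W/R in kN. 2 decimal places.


Rc = 6.3 * W / R
Rc = 6.3 * 111 / 785
Rc = 699.3 / 785
Rc = 0.89 kN

0.89


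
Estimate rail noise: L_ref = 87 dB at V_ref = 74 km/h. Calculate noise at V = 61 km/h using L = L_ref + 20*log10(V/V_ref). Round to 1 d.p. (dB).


V/V_ref = 61 / 74 = 0.824324
log10(0.824324) = -0.083902
20 * -0.083902 = -1.678
L = 87 + -1.678 = 85.3 dB

85.3


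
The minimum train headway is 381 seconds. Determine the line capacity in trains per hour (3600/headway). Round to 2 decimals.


Capacity = 3600 / headway
Capacity = 3600 / 381
Capacity = 9.45 trains/hour

9.45


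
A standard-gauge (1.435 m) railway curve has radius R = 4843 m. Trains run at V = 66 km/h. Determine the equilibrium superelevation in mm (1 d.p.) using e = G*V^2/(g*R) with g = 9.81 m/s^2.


Convert speed: V = 66 / 3.6 = 18.3333 m/s
Apply formula: e = 1.435 * 18.3333^2 / (9.81 * 4843)
e = 1.435 * 336.1111 / 47509.83
e = 0.010152 m = 10.2 mm

10.2


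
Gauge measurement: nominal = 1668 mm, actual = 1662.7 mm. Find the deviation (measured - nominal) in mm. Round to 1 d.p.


Deviation = measured - nominal
Deviation = 1662.7 - 1668
Deviation = -5.3 mm

-5.3


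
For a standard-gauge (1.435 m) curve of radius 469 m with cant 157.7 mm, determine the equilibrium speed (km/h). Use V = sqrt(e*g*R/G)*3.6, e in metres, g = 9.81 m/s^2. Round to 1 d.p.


Convert cant: e = 157.7 mm = 0.1577 m
V_ms = sqrt(0.1577 * 9.81 * 469 / 1.435)
V_ms = sqrt(505.616971) = 22.4859 m/s
V = 22.4859 * 3.6 = 80.9 km/h

80.9


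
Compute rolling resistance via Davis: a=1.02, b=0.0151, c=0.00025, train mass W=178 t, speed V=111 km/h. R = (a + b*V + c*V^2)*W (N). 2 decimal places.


b*V = 0.0151 * 111 = 1.6761
c*V^2 = 0.00025 * 12321 = 3.08025
R_per_t = 1.02 + 1.6761 + 3.08025 = 5.77635 N/t
R_total = 5.77635 * 178 = 1028.19 N

1028.19


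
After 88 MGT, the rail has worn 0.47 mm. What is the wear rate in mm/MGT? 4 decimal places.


Wear rate = total wear / cumulative tonnage
Rate = 0.47 / 88
Rate = 0.0053 mm/MGT

0.0053


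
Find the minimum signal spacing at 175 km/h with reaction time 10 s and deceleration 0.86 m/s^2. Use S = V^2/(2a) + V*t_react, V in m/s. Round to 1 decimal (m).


V = 175 / 3.6 = 48.6111 m/s
Braking distance = 48.6111^2 / (2*0.86) = 1373.8605 m
Sighting distance = 48.6111 * 10 = 486.1111 m
S = 1373.8605 + 486.1111 = 1860.0 m

1860.0


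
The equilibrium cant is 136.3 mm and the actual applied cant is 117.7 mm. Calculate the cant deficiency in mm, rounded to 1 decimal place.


Cant deficiency = equilibrium cant - actual cant
CD = 136.3 - 117.7
CD = 18.6 mm

18.6


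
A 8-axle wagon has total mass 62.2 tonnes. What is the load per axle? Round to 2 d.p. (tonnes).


Load per axle = total weight / number of axles
Load = 62.2 / 8
Load = 7.78 tonnes

7.78


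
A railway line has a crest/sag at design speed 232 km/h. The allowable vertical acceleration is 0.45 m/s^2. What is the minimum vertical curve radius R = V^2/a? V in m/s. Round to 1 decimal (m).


Convert speed: V = 232 / 3.6 = 64.4444 m/s
V^2 = 4153.0864 m^2/s^2
R_v = 4153.0864 / 0.45
R_v = 9229.1 m

9229.1


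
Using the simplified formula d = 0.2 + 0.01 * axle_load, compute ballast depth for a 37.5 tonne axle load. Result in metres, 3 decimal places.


d = 0.2 + 0.01 * 37.5
d = 0.2 + 0.375
d = 0.575 m

0.575


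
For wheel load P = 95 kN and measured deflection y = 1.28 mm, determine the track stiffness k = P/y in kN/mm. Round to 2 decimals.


Track stiffness k = P / y
k = 95 / 1.28
k = 74.22 kN/mm

74.22


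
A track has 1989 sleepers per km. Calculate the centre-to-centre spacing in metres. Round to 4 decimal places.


Spacing = 1000 m / number of sleepers
Spacing = 1000 / 1989
Spacing = 0.5028 m

0.5028


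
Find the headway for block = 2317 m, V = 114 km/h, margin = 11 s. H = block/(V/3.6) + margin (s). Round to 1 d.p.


V = 114 / 3.6 = 31.6667 m/s
Block traversal time = 2317 / 31.6667 = 73.1684 s
Headway = 73.1684 + 11
Headway = 84.2 s

84.2


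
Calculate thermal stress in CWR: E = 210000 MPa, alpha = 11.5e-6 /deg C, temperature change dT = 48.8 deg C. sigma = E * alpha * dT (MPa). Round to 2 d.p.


sigma = E * alpha * dT
sigma = 210000 * 11.5e-6 * 48.8
sigma = 2.415 * 48.8
sigma = 117.85 MPa

117.85


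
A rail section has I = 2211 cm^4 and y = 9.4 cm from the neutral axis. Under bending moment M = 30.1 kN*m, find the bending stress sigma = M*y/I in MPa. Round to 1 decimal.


Convert units:
M = 30.1 kN*m = 30100000 N*mm
y = 9.4 cm = 94 mm
I = 2211 cm^4 = 22110000 mm^4
sigma = 30100000 * 94 / 22110000
sigma = 128.0 MPa

128.0


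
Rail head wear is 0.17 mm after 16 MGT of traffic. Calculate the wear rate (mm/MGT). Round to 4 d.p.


Wear rate = total wear / cumulative tonnage
Rate = 0.17 / 16
Rate = 0.0106 mm/MGT

0.0106


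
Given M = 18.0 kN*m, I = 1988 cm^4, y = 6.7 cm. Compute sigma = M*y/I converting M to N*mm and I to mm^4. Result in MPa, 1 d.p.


Convert units:
M = 18.0 kN*m = 18000000 N*mm
y = 6.7 cm = 67 mm
I = 1988 cm^4 = 19880000 mm^4
sigma = 18000000 * 67 / 19880000
sigma = 60.7 MPa

60.7


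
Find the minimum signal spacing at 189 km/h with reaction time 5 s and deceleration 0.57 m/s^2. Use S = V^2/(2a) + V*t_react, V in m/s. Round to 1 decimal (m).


V = 189 / 3.6 = 52.5 m/s
Braking distance = 52.5^2 / (2*0.57) = 2417.7632 m
Sighting distance = 52.5 * 5 = 262.5 m
S = 2417.7632 + 262.5 = 2680.3 m

2680.3


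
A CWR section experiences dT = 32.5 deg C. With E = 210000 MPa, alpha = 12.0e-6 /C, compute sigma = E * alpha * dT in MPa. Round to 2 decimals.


sigma = E * alpha * dT
sigma = 210000 * 12.0e-6 * 32.5
sigma = 2.52 * 32.5
sigma = 81.90 MPa

81.90


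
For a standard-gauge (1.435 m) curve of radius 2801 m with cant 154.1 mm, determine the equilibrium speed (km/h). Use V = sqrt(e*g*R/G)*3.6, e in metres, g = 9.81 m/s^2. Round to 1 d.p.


Convert cant: e = 154.1 mm = 0.1541 m
V_ms = sqrt(0.1541 * 9.81 * 2801 / 1.435)
V_ms = sqrt(2950.752976) = 54.3208 m/s
V = 54.3208 * 3.6 = 195.6 km/h

195.6


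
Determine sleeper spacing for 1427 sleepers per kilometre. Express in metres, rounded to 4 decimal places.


Spacing = 1000 m / number of sleepers
Spacing = 1000 / 1427
Spacing = 0.7008 m

0.7008


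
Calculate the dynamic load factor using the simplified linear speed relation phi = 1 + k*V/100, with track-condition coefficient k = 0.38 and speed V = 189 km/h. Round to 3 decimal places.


phi = 1 + k * V / 100
phi = 1 + 0.38 * 189 / 100
phi = 1 + 0.7182
phi = 1.718

1.718


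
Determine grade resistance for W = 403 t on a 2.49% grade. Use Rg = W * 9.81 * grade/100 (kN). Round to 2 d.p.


Rg = W * 9.81 * grade / 100
Rg = 403 * 9.81 * 2.49 / 100
Rg = 3953.43 * 0.0249
Rg = 98.44 kN

98.44


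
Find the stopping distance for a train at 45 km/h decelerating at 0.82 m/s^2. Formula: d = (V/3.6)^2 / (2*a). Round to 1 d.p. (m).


Convert speed: V = 45 / 3.6 = 12.5 m/s
V^2 = 156.25
d = 156.25 / (2 * 0.82)
d = 156.25 / 1.64
d = 95.3 m

95.3


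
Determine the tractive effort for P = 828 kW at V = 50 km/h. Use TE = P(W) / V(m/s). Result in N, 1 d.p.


Convert: P = 828 kW = 828000 W
V = 50 / 3.6 = 13.8889 m/s
TE = 828000 / 13.8889
TE = 59616.0 N

59616.0


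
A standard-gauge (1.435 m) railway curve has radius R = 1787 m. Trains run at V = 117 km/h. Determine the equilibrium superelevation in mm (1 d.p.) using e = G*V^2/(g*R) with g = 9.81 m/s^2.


Convert speed: V = 117 / 3.6 = 32.5 m/s
Apply formula: e = 1.435 * 32.5^2 / (9.81 * 1787)
e = 1.435 * 1056.25 / 17530.47
e = 0.086462 m = 86.5 mm

86.5


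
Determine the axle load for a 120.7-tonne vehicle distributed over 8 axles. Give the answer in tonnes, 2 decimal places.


Load per axle = total weight / number of axles
Load = 120.7 / 8
Load = 15.09 tonnes

15.09


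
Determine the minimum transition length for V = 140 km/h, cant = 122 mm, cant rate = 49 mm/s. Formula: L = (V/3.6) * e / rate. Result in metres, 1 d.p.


Convert speed: V = 140 / 3.6 = 38.8889 m/s
L = 38.8889 * 122 / 49
L = 4744.4444 / 49
L = 96.8 m

96.8


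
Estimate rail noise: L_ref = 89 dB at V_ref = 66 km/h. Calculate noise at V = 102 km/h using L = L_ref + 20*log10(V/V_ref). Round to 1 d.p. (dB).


V/V_ref = 102 / 66 = 1.545455
log10(1.545455) = 0.189056
20 * 0.189056 = 3.7811
L = 89 + 3.7811 = 92.8 dB

92.8


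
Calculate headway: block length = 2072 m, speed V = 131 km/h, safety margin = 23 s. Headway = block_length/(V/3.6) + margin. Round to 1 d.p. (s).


V = 131 / 3.6 = 36.3889 m/s
Block traversal time = 2072 / 36.3889 = 56.9405 s
Headway = 56.9405 + 23
Headway = 79.9 s

79.9


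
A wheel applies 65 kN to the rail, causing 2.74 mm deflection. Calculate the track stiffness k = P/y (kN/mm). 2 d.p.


Track stiffness k = P / y
k = 65 / 2.74
k = 23.72 kN/mm

23.72


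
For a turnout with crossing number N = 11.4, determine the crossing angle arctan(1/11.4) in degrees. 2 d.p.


1/N = 1/11.4 = 0.087719
angle = arctan(0.087719) = 0.087495 rad
angle = 0.087495 * 180/pi = 5.01 degrees

5.01


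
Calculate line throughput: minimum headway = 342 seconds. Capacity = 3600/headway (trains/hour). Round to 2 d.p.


Capacity = 3600 / headway
Capacity = 3600 / 342
Capacity = 10.53 trains/hour

10.53


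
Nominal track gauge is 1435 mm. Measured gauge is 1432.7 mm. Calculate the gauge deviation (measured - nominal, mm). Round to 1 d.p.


Deviation = measured - nominal
Deviation = 1432.7 - 1435
Deviation = -2.3 mm

-2.3


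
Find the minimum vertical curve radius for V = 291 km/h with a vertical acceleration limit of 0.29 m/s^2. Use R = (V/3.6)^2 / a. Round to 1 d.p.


Convert speed: V = 291 / 3.6 = 80.8333 m/s
V^2 = 6534.0278 m^2/s^2
R_v = 6534.0278 / 0.29
R_v = 22531.1 m

22531.1


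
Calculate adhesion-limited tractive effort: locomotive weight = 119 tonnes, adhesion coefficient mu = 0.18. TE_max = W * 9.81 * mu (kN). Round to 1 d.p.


TE_max = W * g * mu
TE_max = 119 * 9.81 * 0.18
TE_max = 1167.39 * 0.18
TE_max = 210.1 kN

210.1


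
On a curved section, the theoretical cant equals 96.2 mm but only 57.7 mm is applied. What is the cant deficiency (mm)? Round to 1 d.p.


Cant deficiency = equilibrium cant - actual cant
CD = 96.2 - 57.7
CD = 38.5 mm

38.5


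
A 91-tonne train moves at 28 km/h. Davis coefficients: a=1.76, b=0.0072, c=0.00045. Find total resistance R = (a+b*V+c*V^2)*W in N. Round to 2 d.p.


b*V = 0.0072 * 28 = 0.2016
c*V^2 = 0.00045 * 784 = 0.3528
R_per_t = 1.76 + 0.2016 + 0.3528 = 2.3144 N/t
R_total = 2.3144 * 91 = 210.61 N

210.61


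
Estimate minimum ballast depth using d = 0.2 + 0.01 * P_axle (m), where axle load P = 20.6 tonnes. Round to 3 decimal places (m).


d = 0.2 + 0.01 * 20.6
d = 0.2 + 0.206
d = 0.406 m

0.406


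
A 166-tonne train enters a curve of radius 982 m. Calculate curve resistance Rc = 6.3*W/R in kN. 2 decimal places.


Rc = 6.3 * W / R
Rc = 6.3 * 166 / 982
Rc = 1045.8 / 982
Rc = 1.06 kN

1.06


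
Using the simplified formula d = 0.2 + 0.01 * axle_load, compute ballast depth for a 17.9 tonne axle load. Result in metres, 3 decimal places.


d = 0.2 + 0.01 * 17.9
d = 0.2 + 0.179
d = 0.379 m

0.379


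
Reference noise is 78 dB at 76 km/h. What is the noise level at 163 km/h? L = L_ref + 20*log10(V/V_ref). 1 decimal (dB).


V/V_ref = 163 / 76 = 2.144737
log10(2.144737) = 0.331374
20 * 0.331374 = 6.6275
L = 78 + 6.6275 = 84.6 dB

84.6


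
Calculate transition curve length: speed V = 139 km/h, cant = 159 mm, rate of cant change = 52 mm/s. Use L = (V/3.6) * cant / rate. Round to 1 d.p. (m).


Convert speed: V = 139 / 3.6 = 38.6111 m/s
L = 38.6111 * 159 / 52
L = 6139.1667 / 52
L = 118.1 m

118.1


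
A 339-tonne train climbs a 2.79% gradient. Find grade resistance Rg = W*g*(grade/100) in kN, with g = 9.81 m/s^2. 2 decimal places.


Rg = W * 9.81 * grade / 100
Rg = 339 * 9.81 * 2.79 / 100
Rg = 3325.59 * 0.0279
Rg = 92.78 kN

92.78
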